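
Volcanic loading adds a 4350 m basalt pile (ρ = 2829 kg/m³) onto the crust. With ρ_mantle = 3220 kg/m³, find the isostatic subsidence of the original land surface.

3820 m

Subaerial loading: s = t ρ_load / ρ_m.
s = 4350 m × 2829/3220 = 3820 m.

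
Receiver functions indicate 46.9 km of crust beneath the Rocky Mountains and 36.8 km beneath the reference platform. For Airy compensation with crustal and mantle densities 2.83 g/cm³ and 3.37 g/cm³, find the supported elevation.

Excess crust Δ = 46.9 km − 36.8 km = 10.1 km, split between elevation h and root r with h + r = Δ.
Airy balance ρ_c h = (ρ_m − ρ_c) r gives r = h ρ_c/(ρ_m − ρ_c), so h (1 + ρ_c/(ρ_m − ρ_c)) = Δ, i.e. h = Δ (ρ_m − ρ_c)/ρ_m.
h = 10.1 km × 0.54/3.37 = 1.62 km.

1.62 km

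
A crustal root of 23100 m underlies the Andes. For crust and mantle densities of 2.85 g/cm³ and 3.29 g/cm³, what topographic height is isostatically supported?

Balancing pressure at the compensation depth: ρ_c h = (ρ_m − ρ_c) r.
h = r (ρ_m − ρ_c) / ρ_c = 23100 m × (3.29 − 2.85) / 2.85 = 3570 m.

3570 m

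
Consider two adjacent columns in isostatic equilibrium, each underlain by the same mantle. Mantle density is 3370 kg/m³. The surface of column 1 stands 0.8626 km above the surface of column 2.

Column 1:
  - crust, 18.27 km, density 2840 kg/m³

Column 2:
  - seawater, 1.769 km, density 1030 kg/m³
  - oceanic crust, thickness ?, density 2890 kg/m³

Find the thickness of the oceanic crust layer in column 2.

5.49 km

Take the compensation level at the base of the deeper column (depth z_c below the surface of column 1) and equate Σ ρ_i t_i down to z_c; mantle fills any gap and the z_c terms cancel.
Column 1: 18.27×2840 + (z_c − 18.27)×3370
Column 2: 0.8626×0 + 1.769×1030 + x×2890 + (z_c − 0.8626 − 1.769 − x)×3370
The z_c×3370 term appears on both sides and cancels. Collect the known terms of each column as K = Σ(ρt)_known − 3370 × (depth of known layers): K_1 = 51886.8 − 3370×18.27 = −9683.1; K_2 = 1822.07 − 3370×(0.8626 + 1.769) = −7046.422.
Balance: K_1 = K_2 − x×(3370 − 2890), so x = (K_2 − K_1)/(3370 − 2890) = 2636.68/480 = 5.49 km.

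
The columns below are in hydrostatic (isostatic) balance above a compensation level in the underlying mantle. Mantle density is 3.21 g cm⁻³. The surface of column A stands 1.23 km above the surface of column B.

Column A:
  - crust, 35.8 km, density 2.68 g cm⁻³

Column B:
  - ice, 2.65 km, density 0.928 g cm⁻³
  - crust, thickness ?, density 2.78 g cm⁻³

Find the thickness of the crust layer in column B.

20.9 km

Take the compensation level at the base of the deeper column (depth z_c below the surface of column A) and equate Σ ρ_i t_i down to z_c; mantle fills any gap and the z_c terms cancel.
Column A: 35.8×2.68 + (z_c − 35.8)×3.21
Column B: 1.23×0 + 2.65×0.928 + x×2.78 + (z_c − 1.23 − 2.65 − x)×3.21
The z_c×3.21 term appears on both sides and cancels. Collect the known terms of each column as K = Σ(ρt)_known − 3.21 × (depth of known layers): K_A = 95.944 − 3.21×35.8 = −18.974; K_B = 2.4592 − 3.21×(1.23 + 2.65) = −9.9956.
Balance: K_A = K_B − x×(3.21 − 2.78), so x = (K_B − K_A)/(3.21 − 2.78) = 8.9784/0.43 = 20.9 km.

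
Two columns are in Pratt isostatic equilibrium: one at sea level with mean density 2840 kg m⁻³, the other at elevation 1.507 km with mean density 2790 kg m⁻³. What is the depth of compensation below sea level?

ρ_ref D = ρ (D + h) → D (ρ_ref − ρ) = ρ h.
D = ρ h/(ρ_ref − ρ) = 2790 × 1.507 km/(2840 − 2790) = 84.1 km.

84.1 km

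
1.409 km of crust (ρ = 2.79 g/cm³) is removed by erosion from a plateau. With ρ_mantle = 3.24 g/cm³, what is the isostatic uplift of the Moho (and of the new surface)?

1.21 km

Unloading: uplift u = e ρ_c/ρ_m = 1.409 km × 2.79/3.24 = 1.21 km.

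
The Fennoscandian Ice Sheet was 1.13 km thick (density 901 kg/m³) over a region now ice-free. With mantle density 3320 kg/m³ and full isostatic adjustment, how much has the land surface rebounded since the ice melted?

0.307 km

Removing the load lets mantle flow back in; uplift u satisfies ρ_ice t = ρ_m u.
u = t ρ_ice/ρ_m = 1.13 km × 901/3320 = 0.307 km.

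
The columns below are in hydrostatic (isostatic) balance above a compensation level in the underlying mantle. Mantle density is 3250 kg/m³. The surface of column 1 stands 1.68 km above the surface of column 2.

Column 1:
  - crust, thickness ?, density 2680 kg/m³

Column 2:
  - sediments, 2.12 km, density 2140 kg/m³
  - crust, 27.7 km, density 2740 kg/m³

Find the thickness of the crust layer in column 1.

Take the compensation level at the base of the deeper column (depth z_c below the surface of column 1) and equate Σ ρ_i t_i down to z_c; mantle fills any gap and the z_c terms cancel.
Column 1: x×2680 + (z_c − 0 − x)×3250
Column 2: 1.68×0 + 2.12×2140 + 27.7×2740 + (z_c − 1.68 − 29.82)×3250
The z_c×3250 term appears on both sides and cancels. Collect the known terms of each column as K = Σ(ρt)_known − 3250 × (depth of known layers): K_1 = 0 − 3250×0 = 0; K_2 = 80434.8 − 3250×(1.68 + 29.82) = −21940.2.
Balance: K_1 − x×(3250 − 2680) = K_2, so x = (K_1 − K_2)/(3250 − 2680) = 21940.2/570 = 38.5 km.

38.5 km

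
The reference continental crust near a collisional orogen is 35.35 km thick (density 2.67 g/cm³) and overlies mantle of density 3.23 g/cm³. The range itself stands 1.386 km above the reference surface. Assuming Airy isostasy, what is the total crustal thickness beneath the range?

Root depth r = h ρ_c / (ρ_m − ρ_c) = 1.386 km × 2.67 / 0.56 = 6.608 km.
Total thickness = T + h + r = 35.35 km + 1.386 km + 6.608 km = 43.3 km.

43.3 km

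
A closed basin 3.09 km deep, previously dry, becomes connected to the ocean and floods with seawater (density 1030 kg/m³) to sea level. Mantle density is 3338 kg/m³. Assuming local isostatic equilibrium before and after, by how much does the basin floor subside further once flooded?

After flooding the water column is d + s deep. Its weight must equal the weight of mantle displaced by the extra subsidence s: (d + s) ρ_w = s ρ_m.
s = d ρ_w / (ρ_m − ρ_w) = 3.09 km × 1030/(3338 − 1030) = 1.38 km.

1.38 km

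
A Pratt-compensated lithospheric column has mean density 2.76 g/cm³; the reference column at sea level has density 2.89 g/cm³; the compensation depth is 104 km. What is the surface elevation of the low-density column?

4.9 km

ρ_ref D = ρ (D + h) → h = D (ρ_ref − ρ)/ρ.
h = 104 km × (2.89 − 2.76)/2.76 = 4.9 km.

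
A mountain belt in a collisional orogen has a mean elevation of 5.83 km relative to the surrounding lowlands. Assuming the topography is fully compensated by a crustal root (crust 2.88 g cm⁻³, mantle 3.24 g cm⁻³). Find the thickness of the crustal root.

Equating mass per unit area of the two columns: the weight of the topography is balanced by the buoyancy of the root, ρ_c h = (ρ_m − ρ_c) r.
r = h · ρ_c / (ρ_m − ρ_c) = 5.83 km × 2.88 / (3.24 − 2.88) = 46.6 km.

46.6 km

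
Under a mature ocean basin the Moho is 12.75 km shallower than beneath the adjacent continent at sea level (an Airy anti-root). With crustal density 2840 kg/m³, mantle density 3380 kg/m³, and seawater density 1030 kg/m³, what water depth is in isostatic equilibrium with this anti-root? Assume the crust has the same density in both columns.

3.8 km

Replacing a thickness d of crust by seawater at the top must be balanced by replacing crust with mantle at the base: d (ρ_c − ρ_w) = a (ρ_m − ρ_c).
d = a (ρ_m − ρ_c)/(ρ_c − ρ_w) = 12.75 km × 540/1810 = 3.8 km.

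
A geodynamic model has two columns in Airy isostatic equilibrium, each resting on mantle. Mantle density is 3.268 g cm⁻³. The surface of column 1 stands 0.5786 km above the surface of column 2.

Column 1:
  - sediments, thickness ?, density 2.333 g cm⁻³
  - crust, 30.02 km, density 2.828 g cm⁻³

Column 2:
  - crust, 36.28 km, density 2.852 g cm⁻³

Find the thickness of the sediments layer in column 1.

Take the compensation level at the base of the deeper column (depth z_c below the surface of column 1) and equate Σ ρ_i t_i down to z_c; mantle fills any gap and the z_c terms cancel.
Column 1: x×2.333 + 30.02×2.828 + (z_c − 30.02 − x)×3.268
Column 2: 0.5786×0 + 36.28×2.852 + (z_c − 0.5786 − 36.28)×3.268
The z_c×3.268 term appears on both sides and cancels. Collect the known terms of each column as K = Σ(ρt)_known − 3.268 × (depth of known layers): K_1 = 84.89656 − 3.268×30.02 = −13.2088; K_2 = 103.47056 − 3.268×(0.5786 + 36.28) = −16.9833448.
Balance: K_1 − x×(3.268 − 2.333) = K_2, so x = (K_1 − K_2)/(3.268 − 2.333) = 3.77454/0.935 = 4.04 km.

4.04 km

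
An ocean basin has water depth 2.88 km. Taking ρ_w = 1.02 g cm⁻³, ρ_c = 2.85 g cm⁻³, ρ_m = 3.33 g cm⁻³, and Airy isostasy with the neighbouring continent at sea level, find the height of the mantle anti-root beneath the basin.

Isostatic balance requires: replacing crust with seawater at the top is compensated by replacing crust with mantle at the base: d (ρ_c − ρ_w) = a (ρ_m − ρ_c).
a = d (ρ_c − ρ_w)/(ρ_m − ρ_c) = 2.88 km × 1.83/0.48 = 11 km.

11 km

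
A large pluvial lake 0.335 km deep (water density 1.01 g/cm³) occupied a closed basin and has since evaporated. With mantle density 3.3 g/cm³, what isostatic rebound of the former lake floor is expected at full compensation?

u = d ρ_w/ρ_m = 0.335 km × 1.01/3.3 = 0.103 km.

0.103 km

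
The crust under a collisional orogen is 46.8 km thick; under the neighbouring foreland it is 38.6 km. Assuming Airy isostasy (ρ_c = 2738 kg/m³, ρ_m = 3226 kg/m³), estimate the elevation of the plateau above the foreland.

Excess crust Δ = 46.8 km − 38.6 km = 8.2 km, split between elevation h and root r with h + r = Δ.
Airy balance ρ_c h = (ρ_m − ρ_c) r gives r = h ρ_c/(ρ_m − ρ_c), so h (1 + ρ_c/(ρ_m − ρ_c)) = Δ, i.e. h = Δ (ρ_m − ρ_c)/ρ_m.
h = 8.2 km × 488/3226 = 1.24 km.

1.24 km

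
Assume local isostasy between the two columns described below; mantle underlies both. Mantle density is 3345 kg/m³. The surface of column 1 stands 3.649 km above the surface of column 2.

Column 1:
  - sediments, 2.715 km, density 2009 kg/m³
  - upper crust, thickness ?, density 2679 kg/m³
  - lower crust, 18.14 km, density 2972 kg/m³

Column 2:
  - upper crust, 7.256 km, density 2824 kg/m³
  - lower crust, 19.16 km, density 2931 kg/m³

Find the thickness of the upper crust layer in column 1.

20.3 km

Take the compensation level at the base of the deeper column (depth z_c below the surface of column 1) and equate Σ ρ_i t_i down to z_c; mantle fills any gap and the z_c terms cancel.
Column 1: 2.715×2009 + x×2679 + 18.14×2972 + (z_c − 20.855 − x)×3345
Column 2: 3.649×0 + 7.256×2824 + 19.16×2931 + (z_c − 3.649 − 26.416)×3345
The z_c×3345 term appears on both sides and cancels. Collect the known terms of each column as K = Σ(ρt)_known − 3345 × (depth of known layers): K_1 = 59366.515 − 3345×20.855 = −10393.46; K_2 = 76648.904 − 3345×(3.649 + 26.416) = −23918.521.
Balance: K_1 − x×(3345 − 2679) = K_2, so x = (K_1 − K_2)/(3345 − 2679) = 13525.1/666 = 20.3 km.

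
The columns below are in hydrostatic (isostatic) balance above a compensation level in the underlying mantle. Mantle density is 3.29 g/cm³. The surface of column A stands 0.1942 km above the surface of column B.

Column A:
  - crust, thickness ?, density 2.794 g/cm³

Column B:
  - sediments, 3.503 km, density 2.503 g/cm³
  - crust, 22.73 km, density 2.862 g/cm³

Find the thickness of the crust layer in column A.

26.5 km

Take the compensation level at the base of the deeper column (depth z_c below the surface of column A) and equate Σ ρ_i t_i down to z_c; mantle fills any gap and the z_c terms cancel.
Column A: x×2.794 + (z_c − 0 − x)×3.29
Column B: 0.1942×0 + 3.503×2.503 + 22.73×2.862 + (z_c − 0.1942 − 26.233)×3.29
The z_c×3.29 term appears on both sides and cancels. Collect the known terms of each column as K = Σ(ρt)_known − 3.29 × (depth of known layers): K_A = 0 − 3.29×0 = 0; K_B = 73.821269 − 3.29×(0.1942 + 26.233) = −13.124219.
Balance: K_A − x×(3.29 − 2.794) = K_B, so x = (K_A − K_B)/(3.29 − 2.794) = 13.1242/0.496 = 26.5 km.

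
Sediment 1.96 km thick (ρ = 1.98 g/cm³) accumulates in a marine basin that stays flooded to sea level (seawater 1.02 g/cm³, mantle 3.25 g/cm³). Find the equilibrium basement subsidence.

Submarine loading: the sediment displaces seawater, and the subsidence is in turn flooded, so s (ρ_m − ρ_w) = t (ρ_sed − ρ_w).
s = 1.96 km × (1.98 − 1.02) / (3.25 − 1.02) = 0.844 km.

0.844 km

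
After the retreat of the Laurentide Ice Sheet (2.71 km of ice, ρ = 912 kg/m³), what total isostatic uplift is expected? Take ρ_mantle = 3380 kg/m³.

Removing the load lets mantle flow back in; uplift u satisfies ρ_ice t = ρ_m u.
u = t ρ_ice/ρ_m = 2.71 km × 912/3380 = 0.731 km.

0.731 km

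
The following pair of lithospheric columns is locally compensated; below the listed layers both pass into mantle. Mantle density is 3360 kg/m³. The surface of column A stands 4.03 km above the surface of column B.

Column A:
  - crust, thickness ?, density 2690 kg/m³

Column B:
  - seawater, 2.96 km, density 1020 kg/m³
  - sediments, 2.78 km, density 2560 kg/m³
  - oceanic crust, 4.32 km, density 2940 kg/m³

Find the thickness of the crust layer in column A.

Take the compensation level at the base of the deeper column (depth z_c below the surface of column A) and equate Σ ρ_i t_i down to z_c; mantle fills any gap and the z_c terms cancel.
Column A: x×2690 + (z_c − 0 − x)×3360
Column B: 4.03×0 + 2.96×1020 + 2.78×2560 + 4.32×2940 + (z_c − 4.03 − 10.06)×3360
The z_c×3360 term appears on both sides and cancels. Collect the known terms of each column as K = Σ(ρt)_known − 3360 × (depth of known layers): K_A = 0 − 3360×0 = 0; K_B = 22836.8 − 3360×(4.03 + 10.06) = −24505.6.
Balance: K_A − x×(3360 − 2690) = K_B, so x = (K_A − K_B)/(3360 − 2690) = 24505.6/670 = 36.6 km.

36.6 km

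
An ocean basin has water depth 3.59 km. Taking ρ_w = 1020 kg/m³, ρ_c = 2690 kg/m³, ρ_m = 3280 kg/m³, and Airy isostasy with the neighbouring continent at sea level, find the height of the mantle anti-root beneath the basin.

10.2 km

For local isostatic compensation: replacing crust with seawater at the top is compensated by replacing crust with mantle at the base: d (ρ_c − ρ_w) = a (ρ_m − ρ_c).
a = d (ρ_c − ρ_w)/(ρ_m − ρ_c) = 3.59 km × 1670/590 = 10.2 km.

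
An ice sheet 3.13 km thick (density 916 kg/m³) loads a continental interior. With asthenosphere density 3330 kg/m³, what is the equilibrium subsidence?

0.861 km

In Airy isostatic equilibrium: the ice load ρ_ice t is balanced by mantle displaced below, ρ_m s.
s = t ρ_ice / ρ_m = 3.13 km × 916/3330 = 0.861 km.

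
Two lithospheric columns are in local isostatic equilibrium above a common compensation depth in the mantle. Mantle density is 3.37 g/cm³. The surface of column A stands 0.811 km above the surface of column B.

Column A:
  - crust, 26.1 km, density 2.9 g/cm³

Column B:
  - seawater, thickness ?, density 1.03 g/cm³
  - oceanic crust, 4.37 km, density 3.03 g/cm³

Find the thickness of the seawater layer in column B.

Take the compensation level at the base of the deeper column (depth z_c below the surface of column A) and equate Σ ρ_i t_i down to z_c; mantle fills any gap and the z_c terms cancel.
Column A: 26.1×2.9 + (z_c − 26.1)×3.37
Column B: 0.811×0 + x×1.03 + 4.37×3.03 + (z_c − 0.811 − 4.37 − x)×3.37
The z_c×3.37 term appears on both sides and cancels. Collect the known terms of each column as K = Σ(ρt)_known − 3.37 × (depth of known layers): K_A = 75.69 − 3.37×26.1 = −12.267; K_B = 13.2411 − 3.37×(0.811 + 4.37) = −4.21887.
Balance: K_A = K_B − x×(3.37 − 1.03), so x = (K_B − K_A)/(3.37 − 1.03) = 8.04813/2.34 = 3.44 km.

3.44 km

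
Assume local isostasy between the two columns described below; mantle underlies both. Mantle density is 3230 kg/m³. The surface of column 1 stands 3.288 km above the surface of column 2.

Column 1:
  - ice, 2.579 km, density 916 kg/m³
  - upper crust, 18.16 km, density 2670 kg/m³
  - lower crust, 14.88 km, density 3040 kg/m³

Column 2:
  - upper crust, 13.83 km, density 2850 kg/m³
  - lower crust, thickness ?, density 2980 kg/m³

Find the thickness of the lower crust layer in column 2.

12.4 km

Take the compensation level at the base of the deeper column (depth z_c below the surface of column 1) and equate Σ ρ_i t_i down to z_c; mantle fills any gap and the z_c terms cancel.
Column 1: 2.579×916 + 18.16×2670 + 14.88×3040 + (z_c − 35.619)×3230
Column 2: 3.288×0 + 13.83×2850 + x×2980 + (z_c − 3.288 − 13.83 − x)×3230
The z_c×3230 term appears on both sides and cancels. Collect the known terms of each column as K = Σ(ρt)_known − 3230 × (depth of known layers): K_1 = 96084.764 − 3230×35.619 = −18964.606; K_2 = 39415.5 − 3230×(3.288 + 13.83) = −15875.64.
Balance: K_1 = K_2 − x×(3230 − 2980), so x = (K_2 − K_1)/(3230 − 2980) = 3088.97/250 = 12.4 km.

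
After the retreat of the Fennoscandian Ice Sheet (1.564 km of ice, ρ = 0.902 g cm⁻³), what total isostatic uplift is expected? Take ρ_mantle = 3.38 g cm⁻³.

0.417 km

Removing the load lets mantle flow back in; uplift u satisfies ρ_ice t = ρ_m u.
u = t ρ_ice/ρ_m = 1.564 km × 0.902/3.38 = 0.417 km.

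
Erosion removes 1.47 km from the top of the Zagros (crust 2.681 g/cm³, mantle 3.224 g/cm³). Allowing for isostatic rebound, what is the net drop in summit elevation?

Rebound u = e ρ_c/ρ_m = 1.47 km × 2.681/3.224 = 1.222 km.
Net surface drop = e − u = 1.47 km − 1.222 km = e (ρ_m − ρ_c)/ρ_m = 0.248 km.

0.248 km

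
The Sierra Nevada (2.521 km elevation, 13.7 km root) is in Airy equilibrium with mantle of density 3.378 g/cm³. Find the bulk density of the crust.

2.85 g/cm³

ρ_c h = (ρ_m − ρ_c) r → ρ_c (h + r) = ρ_m r → ρ_c = ρ_m r / (h + r).
ρ_c = 3.378 × 13.7 km / (2.521 km + 13.7 km) = 2.85 g/cm³.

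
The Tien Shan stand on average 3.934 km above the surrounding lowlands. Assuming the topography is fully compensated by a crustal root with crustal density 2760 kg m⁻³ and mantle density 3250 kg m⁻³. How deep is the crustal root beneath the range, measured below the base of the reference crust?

22.2 km

In Airy isostatic equilibrium: the weight of the topography is balanced by the buoyancy of the root, ρ_c h = (ρ_m − ρ_c) r.
r = h · ρ_c / (ρ_m − ρ_c) = 3.934 km × 2760 / (3250 − 2760) = 22.2 km.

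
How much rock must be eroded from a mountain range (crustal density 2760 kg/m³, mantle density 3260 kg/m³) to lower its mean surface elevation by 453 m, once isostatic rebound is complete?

2950 m

Net drop Δ = e − u = e − e ρ_c/ρ_m = e (ρ_m − ρ_c)/ρ_m.
e = Δ ρ_m/(ρ_m − ρ_c) = 453 m × 3260/500 = 2950 m.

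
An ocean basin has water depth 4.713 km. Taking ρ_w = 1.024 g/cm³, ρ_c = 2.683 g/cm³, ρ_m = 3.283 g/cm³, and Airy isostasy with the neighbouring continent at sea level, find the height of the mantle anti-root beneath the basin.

For local isostatic compensation: replacing crust with seawater at the top is compensated by replacing crust with mantle at the base: d (ρ_c − ρ_w) = a (ρ_m − ρ_c).
a = d (ρ_c − ρ_w)/(ρ_m − ρ_c) = 4.713 km × 1.659/0.6 = 13 km.

13 km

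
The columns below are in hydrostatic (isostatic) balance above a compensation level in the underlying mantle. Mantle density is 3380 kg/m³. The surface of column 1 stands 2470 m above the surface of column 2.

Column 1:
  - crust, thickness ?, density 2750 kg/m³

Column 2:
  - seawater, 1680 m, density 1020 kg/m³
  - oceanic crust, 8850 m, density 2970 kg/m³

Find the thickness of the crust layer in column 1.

Take the compensation level at the base of the deeper column (depth z_c below the surface of column 1) and equate Σ ρ_i t_i down to z_c; mantle fills any gap and the z_c terms cancel.
Column 1: x×2750 + (z_c − 0 − x)×3380
Column 2: 2470×0 + 1680×1020 + 8850×2970 + (z_c − 2470 − 10530)×3380
The z_c×3380 term appears on both sides and cancels. Collect the known terms of each column as K = Σ(ρt)_known − 3380 × (depth of known layers): K_1 = 0 − 3380×0 = 0; K_2 = 27998100 − 3380×(2470 + 10530) = −15941900.
Balance: K_1 − x×(3380 − 2750) = K_2, so x = (K_1 − K_2)/(3380 − 2750) = 15941900/630 = 25300 m.

25300 m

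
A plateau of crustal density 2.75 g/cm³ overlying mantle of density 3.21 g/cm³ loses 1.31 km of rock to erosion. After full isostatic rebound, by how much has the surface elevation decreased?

Rebound u = e ρ_c/ρ_m = 1.31 km × 2.75/3.21 = 1.122 km.
Net surface drop = e − u = 1.31 km − 1.122 km = e (ρ_m − ρ_c)/ρ_m = 0.188 km.

0.188 km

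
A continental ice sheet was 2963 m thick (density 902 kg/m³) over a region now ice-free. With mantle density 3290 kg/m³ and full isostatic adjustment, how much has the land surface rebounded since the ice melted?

812 m

Removing the load lets mantle flow back in; uplift u satisfies ρ_ice t = ρ_m u.
u = t ρ_ice/ρ_m = 2963 m × 902/3290 = 812 m.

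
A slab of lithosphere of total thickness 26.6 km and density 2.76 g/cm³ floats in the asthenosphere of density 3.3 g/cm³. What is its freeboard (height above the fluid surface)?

Floating equilibrium: submerged depth d = t ρ_obj/ρ_fluid = 26.6 km × 2.76/3.3 = 22.25 km.
Freeboard = t − d = 26.6 km − 22.25 km = 4.35 km.

4.35 km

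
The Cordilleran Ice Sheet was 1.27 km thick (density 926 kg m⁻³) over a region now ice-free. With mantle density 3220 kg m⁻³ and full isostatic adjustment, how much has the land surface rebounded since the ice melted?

0.365 km

Removing the load lets mantle flow back in; uplift u satisfies ρ_ice t = ρ_m u.
u = t ρ_ice/ρ_m = 1.27 km × 926/3220 = 0.365 km.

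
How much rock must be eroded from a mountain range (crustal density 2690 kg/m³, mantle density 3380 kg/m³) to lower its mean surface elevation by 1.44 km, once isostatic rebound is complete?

7.05 km

Net drop Δ = e − u = e − e ρ_c/ρ_m = e (ρ_m − ρ_c)/ρ_m.
e = Δ ρ_m/(ρ_m − ρ_c) = 1.44 km × 3380/690 = 7.05 km.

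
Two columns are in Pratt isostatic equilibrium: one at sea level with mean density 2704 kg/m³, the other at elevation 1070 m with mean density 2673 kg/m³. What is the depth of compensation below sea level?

ρ_ref D = ρ (D + h) → D (ρ_ref − ρ) = ρ h.
D = ρ h/(ρ_ref − ρ) = 2673 × 1070 m/(2704 − 2673) = 92300 m.

92300 m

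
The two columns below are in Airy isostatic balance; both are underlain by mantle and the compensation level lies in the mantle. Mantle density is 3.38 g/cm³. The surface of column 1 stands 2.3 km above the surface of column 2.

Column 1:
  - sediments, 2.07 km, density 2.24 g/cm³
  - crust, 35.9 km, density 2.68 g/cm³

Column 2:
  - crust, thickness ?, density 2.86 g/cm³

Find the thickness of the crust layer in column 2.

Take the compensation level at the base of the deeper column (depth z_c below the surface of column 1) and equate Σ ρ_i t_i down to z_c; mantle fills any gap and the z_c terms cancel.
Column 1: 2.07×2.24 + 35.9×2.68 + (z_c − 37.97)×3.38
Column 2: 2.3×0 + x×2.86 + (z_c − 2.3 − 0 − x)×3.38
The z_c×3.38 term appears on both sides and cancels. Collect the known terms of each column as K = Σ(ρt)_known − 3.38 × (depth of known layers): K_1 = 100.8488 − 3.38×37.97 = −27.4898; K_2 = 0 − 3.38×(2.3 + 0) = −7.774.
Balance: K_1 = K_2 − x×(3.38 − 2.86), so x = (K_2 − K_1)/(3.38 − 2.86) = 19.7158/0.52 = 37.9 km.

37.9 km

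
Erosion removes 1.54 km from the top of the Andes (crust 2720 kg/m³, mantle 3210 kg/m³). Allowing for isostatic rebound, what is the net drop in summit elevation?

Rebound u = e ρ_c/ρ_m = 1.54 km × 2720/3210 = 1.305 km.
Net surface drop = e − u = 1.54 km − 1.305 km = e (ρ_m − ρ_c)/ρ_m = 0.235 km.

0.235 km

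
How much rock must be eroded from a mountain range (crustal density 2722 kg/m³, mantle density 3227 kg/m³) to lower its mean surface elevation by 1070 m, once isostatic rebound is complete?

Net drop Δ = e − u = e − e ρ_c/ρ_m = e (ρ_m − ρ_c)/ρ_m.
e = Δ ρ_m/(ρ_m − ρ_c) = 1070 m × 3227/505 = 6840 m.

6840 m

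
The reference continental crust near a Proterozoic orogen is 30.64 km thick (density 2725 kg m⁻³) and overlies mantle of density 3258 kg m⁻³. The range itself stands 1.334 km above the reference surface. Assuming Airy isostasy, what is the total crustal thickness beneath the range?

38.8 km

Root depth r = h ρ_c / (ρ_m − ρ_c) = 1.334 km × 2725 / 533 = 6.82 km.
Total thickness = T + h + r = 30.64 km + 1.334 km + 6.82 km = 38.8 km.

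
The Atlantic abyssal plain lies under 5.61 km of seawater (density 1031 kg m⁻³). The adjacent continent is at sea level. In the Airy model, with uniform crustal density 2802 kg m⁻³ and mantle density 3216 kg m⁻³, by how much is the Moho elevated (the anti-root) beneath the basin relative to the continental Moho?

24 km

Equating mass per unit area of the two columns: replacing crust with seawater at the top is compensated by replacing crust with mantle at the base: d (ρ_c − ρ_w) = a (ρ_m − ρ_c).
a = d (ρ_c − ρ_w)/(ρ_m − ρ_c) = 5.61 km × 1771/414 = 24 km.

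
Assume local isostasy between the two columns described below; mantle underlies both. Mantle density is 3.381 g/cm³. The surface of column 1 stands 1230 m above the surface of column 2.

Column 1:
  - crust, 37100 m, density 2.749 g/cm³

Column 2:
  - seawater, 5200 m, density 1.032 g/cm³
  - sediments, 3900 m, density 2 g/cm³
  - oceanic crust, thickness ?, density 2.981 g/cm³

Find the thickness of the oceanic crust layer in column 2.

Take the compensation level at the base of the deeper column (depth z_c below the surface of column 1) and equate Σ ρ_i t_i down to z_c; mantle fills any gap and the z_c terms cancel.
Column 1: 37100×2.749 + (z_c − 37100)×3.381
Column 2: 1230×0 + 5200×1.032 + 3900×2 + x×2.981 + (z_c − 1230 − 9100 − x)×3.381
The z_c×3.381 term appears on both sides and cancels. Collect the known terms of each column as K = Σ(ρt)_known − 3.381 × (depth of known layers): K_1 = 101987.9 − 3.381×37100 = −23447.2; K_2 = 13166.4 − 3.381×(1230 + 9100) = −21759.33.
Balance: K_1 = K_2 − x×(3.381 − 2.981), so x = (K_2 − K_1)/(3.381 − 2.981) = 1687.87/0.4 = 4220 m.

4220 m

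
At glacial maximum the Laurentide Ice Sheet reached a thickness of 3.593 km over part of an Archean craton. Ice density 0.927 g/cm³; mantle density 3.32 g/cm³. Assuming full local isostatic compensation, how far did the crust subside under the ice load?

In Airy isostatic equilibrium: the ice load ρ_ice t is balanced by mantle displaced below, ρ_m s.
s = t ρ_ice / ρ_m = 3.593 km × 0.927/3.32 = 1 km.

1 km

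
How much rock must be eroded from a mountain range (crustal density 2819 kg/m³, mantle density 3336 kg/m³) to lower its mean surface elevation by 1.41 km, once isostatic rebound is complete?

9.1 km

Net drop Δ = e − u = e − e ρ_c/ρ_m = e (ρ_m − ρ_c)/ρ_m.
e = Δ ρ_m/(ρ_m − ρ_c) = 1.41 km × 3336/517 = 9.1 km.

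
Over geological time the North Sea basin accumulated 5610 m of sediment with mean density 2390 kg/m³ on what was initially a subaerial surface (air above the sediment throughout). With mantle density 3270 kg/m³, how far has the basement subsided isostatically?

4100 m

Subaerial load: s = t ρ_sed / ρ_m = 5610 m × 2390/3270 = 4100 m.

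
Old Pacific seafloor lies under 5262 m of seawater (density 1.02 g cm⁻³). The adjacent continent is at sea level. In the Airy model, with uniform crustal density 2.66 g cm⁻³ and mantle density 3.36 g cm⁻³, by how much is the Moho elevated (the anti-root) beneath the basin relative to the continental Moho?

Balancing pressure at the compensation depth: replacing crust with seawater at the top is compensated by replacing crust with mantle at the base: d (ρ_c − ρ_w) = a (ρ_m − ρ_c).
a = d (ρ_c − ρ_w)/(ρ_m − ρ_c) = 5262 m × 1.64/0.7 = 12300 m.

12300 m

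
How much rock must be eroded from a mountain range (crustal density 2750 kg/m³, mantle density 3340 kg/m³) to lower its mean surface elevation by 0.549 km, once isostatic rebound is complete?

Net drop Δ = e − u = e − e ρ_c/ρ_m = e (ρ_m − ρ_c)/ρ_m.
e = Δ ρ_m/(ρ_m − ρ_c) = 0.549 km × 3340/590 = 3.11 km.

3.11 km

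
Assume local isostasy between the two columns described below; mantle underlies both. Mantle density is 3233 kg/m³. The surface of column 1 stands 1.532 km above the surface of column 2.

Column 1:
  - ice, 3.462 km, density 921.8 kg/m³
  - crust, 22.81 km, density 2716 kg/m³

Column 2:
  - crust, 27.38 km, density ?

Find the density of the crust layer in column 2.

Take the compensation level at the base of the deeper column (depth z_c below the surface of column 1) and equate Σ ρ_i t_i down to z_c; mantle fills any gap and the z_c terms cancel.
Column 1: 3.462×921.8 + 22.81×2716 + (z_c − 26.272)×3233
Column 2: 1.532×0 + 27.38×ρ + (z_c − 1.532 − 27.38)×3233
The z_c×3233 term appears on both sides and cancels. Collect the known terms of each column as K = Σ(ρt)_known − 3233 × (depth of known layers): K_1 = 65143.2316 − 3233×26.272 = −19794.1444; K_2 = 0 − 3233×(1.532 + 27.38) = −93472.496.
Balance: K_1 = K_2 + 27.38×ρ, so ρ = (K_1 − K_2)/27.38 = 73678.4/27.38 = 2690 kg/m³.

2690 kg/m³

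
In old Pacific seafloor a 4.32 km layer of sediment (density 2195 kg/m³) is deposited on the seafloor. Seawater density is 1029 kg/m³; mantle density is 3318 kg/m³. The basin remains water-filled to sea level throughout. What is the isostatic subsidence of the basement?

Submarine loading: the sediment displaces seawater, and the subsidence is in turn flooded, so s (ρ_m − ρ_w) = t (ρ_sed − ρ_w).
s = 4.32 km × (2195 − 1029) / (3318 − 1029) = 2.2 km.

2.2 km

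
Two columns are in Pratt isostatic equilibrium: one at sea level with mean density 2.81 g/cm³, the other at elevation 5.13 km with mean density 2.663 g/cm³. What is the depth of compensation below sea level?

92.9 km

ρ_ref D = ρ (D + h) → D (ρ_ref − ρ) = ρ h.
D = ρ h/(ρ_ref − ρ) = 2.663 × 5.13 km/(2.81 − 2.663) = 92.9 km.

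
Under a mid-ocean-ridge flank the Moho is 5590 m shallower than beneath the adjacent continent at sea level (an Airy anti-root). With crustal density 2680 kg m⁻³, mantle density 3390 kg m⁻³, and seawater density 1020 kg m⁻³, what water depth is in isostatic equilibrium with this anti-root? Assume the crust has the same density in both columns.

Replacing a thickness d of crust by seawater at the top must be balanced by replacing crust with mantle at the base: d (ρ_c − ρ_w) = a (ρ_m − ρ_c).
d = a (ρ_m − ρ_c)/(ρ_c − ρ_w) = 5590 m × 710/1660 = 2390 m.

2390 m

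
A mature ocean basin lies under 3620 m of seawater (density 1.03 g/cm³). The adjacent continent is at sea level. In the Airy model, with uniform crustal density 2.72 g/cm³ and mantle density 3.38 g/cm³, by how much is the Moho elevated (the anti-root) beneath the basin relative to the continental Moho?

9270 m

Isostatic balance requires: replacing crust with seawater at the top is compensated by replacing crust with mantle at the base: d (ρ_c − ρ_w) = a (ρ_m − ρ_c).
a = d (ρ_c − ρ_w)/(ρ_m − ρ_c) = 3620 m × 1.69/0.66 = 9270 m.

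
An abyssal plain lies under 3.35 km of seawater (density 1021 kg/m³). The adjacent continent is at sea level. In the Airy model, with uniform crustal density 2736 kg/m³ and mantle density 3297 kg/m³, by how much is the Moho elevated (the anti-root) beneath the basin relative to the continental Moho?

10.2 km

Equating mass per unit area of the two columns: replacing crust with seawater at the top is compensated by replacing crust with mantle at the base: d (ρ_c − ρ_w) = a (ρ_m − ρ_c).
a = d (ρ_c − ρ_w)/(ρ_m − ρ_c) = 3.35 km × 1715/561 = 10.2 km.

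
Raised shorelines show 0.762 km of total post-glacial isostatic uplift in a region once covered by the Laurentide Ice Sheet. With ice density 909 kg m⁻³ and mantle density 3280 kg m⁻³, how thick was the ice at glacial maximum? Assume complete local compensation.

u = t ρ_ice/ρ_m → t = u ρ_m/ρ_ice = 0.762 km × 3280/909 = 2.75 km.

2.75 km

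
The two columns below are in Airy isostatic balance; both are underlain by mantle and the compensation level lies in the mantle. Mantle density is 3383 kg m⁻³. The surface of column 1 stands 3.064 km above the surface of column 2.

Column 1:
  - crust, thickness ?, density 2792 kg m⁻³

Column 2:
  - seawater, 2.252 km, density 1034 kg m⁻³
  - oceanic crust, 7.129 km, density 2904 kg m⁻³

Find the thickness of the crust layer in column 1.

32.3 km

Take the compensation level at the base of the deeper column (depth z_c below the surface of column 1) and equate Σ ρ_i t_i down to z_c; mantle fills any gap and the z_c terms cancel.
Column 1: x×2792 + (z_c − 0 − x)×3383
Column 2: 3.064×0 + 2.252×1034 + 7.129×2904 + (z_c − 3.064 − 9.381)×3383
The z_c×3383 term appears on both sides and cancels. Collect the known terms of each column as K = Σ(ρt)_known − 3383 × (depth of known layers): K_1 = 0 − 3383×0 = 0; K_2 = 23031.184 − 3383×(3.064 + 9.381) = −19070.251.
Balance: K_1 − x×(3383 − 2792) = K_2, so x = (K_1 − K_2)/(3383 − 2792) = 19070.3/591 = 32.3 km.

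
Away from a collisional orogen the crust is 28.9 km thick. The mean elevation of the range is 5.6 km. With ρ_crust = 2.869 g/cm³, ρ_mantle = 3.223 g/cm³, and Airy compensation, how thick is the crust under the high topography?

Root depth r = h ρ_c / (ρ_m − ρ_c) = 5.6 km × 2.869 / 0.354 = 45.39 km.
Total thickness = T + h + r = 28.9 km + 5.6 km + 45.39 km = 79.9 km.

79.9 km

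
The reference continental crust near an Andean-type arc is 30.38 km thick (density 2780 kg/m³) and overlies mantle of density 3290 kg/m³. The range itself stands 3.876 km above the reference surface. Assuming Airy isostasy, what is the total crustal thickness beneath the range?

55.4 km

Root depth r = h ρ_c / (ρ_m − ρ_c) = 3.876 km × 2780 / 510 = 21.13 km.
Total thickness = T + h + r = 30.38 km + 3.876 km + 21.13 km = 55.4 km.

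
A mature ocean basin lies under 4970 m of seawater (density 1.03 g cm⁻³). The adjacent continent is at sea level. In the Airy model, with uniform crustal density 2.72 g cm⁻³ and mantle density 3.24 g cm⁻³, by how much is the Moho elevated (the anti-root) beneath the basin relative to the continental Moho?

16200 m

In Airy isostatic equilibrium: replacing crust with seawater at the top is compensated by replacing crust with mantle at the base: d (ρ_c − ρ_w) = a (ρ_m − ρ_c).
a = d (ρ_c − ρ_w)/(ρ_m − ρ_c) = 4970 m × 1.69/0.52 = 16200 m.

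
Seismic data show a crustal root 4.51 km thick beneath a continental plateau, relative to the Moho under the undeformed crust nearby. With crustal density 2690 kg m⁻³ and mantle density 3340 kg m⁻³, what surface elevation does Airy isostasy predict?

Equating mass per unit area of the two columns: ρ_c h = (ρ_m − ρ_c) r.
h = r (ρ_m − ρ_c) / ρ_c = 4.51 km × (3340 − 2690) / 2690 = 1.09 km.

1.09 km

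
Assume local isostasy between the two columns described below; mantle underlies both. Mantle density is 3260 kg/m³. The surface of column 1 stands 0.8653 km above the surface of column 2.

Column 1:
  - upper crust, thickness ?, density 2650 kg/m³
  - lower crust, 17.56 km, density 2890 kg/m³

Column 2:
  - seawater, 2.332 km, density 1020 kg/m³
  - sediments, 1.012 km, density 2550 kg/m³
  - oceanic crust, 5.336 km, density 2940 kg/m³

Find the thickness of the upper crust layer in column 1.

Take the compensation level at the base of the deeper column (depth z_c below the surface of column 1) and equate Σ ρ_i t_i down to z_c; mantle fills any gap and the z_c terms cancel.
Column 1: x×2650 + 17.56×2890 + (z_c − 17.56 − x)×3260
Column 2: 0.8653×0 + 2.332×1020 + 1.012×2550 + 5.336×2940 + (z_c − 0.8653 − 8.68)×3260
The z_c×3260 term appears on both sides and cancels. Collect the known terms of each column as K = Σ(ρt)_known − 3260 × (depth of known layers): K_1 = 50748.4 − 3260×17.56 = −6497.2; K_2 = 20647.08 − 3260×(0.8653 + 8.68) = −10470.598.
Balance: K_1 − x×(3260 − 2650) = K_2, so x = (K_1 − K_2)/(3260 − 2650) = 3973.4/610 = 6.51 km.

6.51 km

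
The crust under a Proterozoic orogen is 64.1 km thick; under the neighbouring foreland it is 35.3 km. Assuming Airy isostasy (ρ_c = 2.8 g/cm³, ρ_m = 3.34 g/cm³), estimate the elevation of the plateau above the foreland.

4.66 km

Excess crust Δ = 64.1 km − 35.3 km = 28.8 km, split between elevation h and root r with h + r = Δ.
Airy balance ρ_c h = (ρ_m − ρ_c) r gives r = h ρ_c/(ρ_m − ρ_c), so h (1 + ρ_c/(ρ_m − ρ_c)) = Δ, i.e. h = Δ (ρ_m − ρ_c)/ρ_m.
h = 28.8 km × 0.54/3.34 = 4.66 km.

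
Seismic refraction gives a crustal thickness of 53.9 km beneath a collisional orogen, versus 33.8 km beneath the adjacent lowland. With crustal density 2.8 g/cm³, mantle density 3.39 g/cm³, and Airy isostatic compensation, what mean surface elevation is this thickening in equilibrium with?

Excess crust Δ = 53.9 km − 33.8 km = 20.1 km, split between elevation h and root r with h + r = Δ.
Airy balance ρ_c h = (ρ_m − ρ_c) r gives r = h ρ_c/(ρ_m − ρ_c), so h (1 + ρ_c/(ρ_m − ρ_c)) = Δ, i.e. h = Δ (ρ_m − ρ_c)/ρ_m.
h = 20.1 km × 0.59/3.39 = 3.5 km.

3.5 km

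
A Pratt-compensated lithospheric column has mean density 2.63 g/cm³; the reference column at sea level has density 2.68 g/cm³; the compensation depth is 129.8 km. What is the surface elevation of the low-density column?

ρ_ref D = ρ (D + h) → h = D (ρ_ref − ρ)/ρ.
h = 129.8 km × (2.68 − 2.63)/2.63 = 2.47 km.

2.47 km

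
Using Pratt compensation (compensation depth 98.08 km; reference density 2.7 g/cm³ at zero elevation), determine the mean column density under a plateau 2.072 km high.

Pratt balance: ρ_ref D = ρ (D + h).
ρ = ρ_ref D/(D + h) = 2.7 × 98.08 km/(98.08 km + 2.072 km) = 2.64 g/cm³.

2.64 g/cm³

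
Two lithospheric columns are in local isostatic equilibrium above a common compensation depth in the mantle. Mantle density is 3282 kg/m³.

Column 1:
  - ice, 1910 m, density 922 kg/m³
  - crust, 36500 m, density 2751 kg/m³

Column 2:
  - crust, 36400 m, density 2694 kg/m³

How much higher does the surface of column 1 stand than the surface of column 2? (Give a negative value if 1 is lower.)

For any compensation level in the mantle, the mantle terms cancel and isostasy reduces to e = (Σt_1 − Σt_2) − (Σ(ρt)_1 − Σ(ρt)_2) / ρ_m.
Σt_1 = 38410 m; Σt_2 = 36400 m; Σ(ρt)_1 = 102172520; Σ(ρt)_2 = 98061600 (in m·kg/m³).
e = (38410 − 36400) − (102172520 − 98061600) / 3282 = 757 m.

757 m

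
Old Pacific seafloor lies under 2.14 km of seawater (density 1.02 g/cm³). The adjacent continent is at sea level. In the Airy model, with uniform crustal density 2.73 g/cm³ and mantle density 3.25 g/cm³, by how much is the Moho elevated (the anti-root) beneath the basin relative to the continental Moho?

For local isostatic compensation: replacing crust with seawater at the top is compensated by replacing crust with mantle at the base: d (ρ_c − ρ_w) = a (ρ_m − ρ_c).
a = d (ρ_c − ρ_w)/(ρ_m − ρ_c) = 2.14 km × 1.71/0.52 = 7.04 km.

7.04 km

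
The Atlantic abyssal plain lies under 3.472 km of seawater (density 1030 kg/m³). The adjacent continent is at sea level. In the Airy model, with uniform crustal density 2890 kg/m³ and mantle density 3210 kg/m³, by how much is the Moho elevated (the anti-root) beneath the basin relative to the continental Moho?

20.2 km

By Archimedes' principle applied to the lithosphere: replacing crust with seawater at the top is compensated by replacing crust with mantle at the base: d (ρ_c − ρ_w) = a (ρ_m − ρ_c).
a = d (ρ_c − ρ_w)/(ρ_m − ρ_c) = 3.472 km × 1860/320 = 20.2 km.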